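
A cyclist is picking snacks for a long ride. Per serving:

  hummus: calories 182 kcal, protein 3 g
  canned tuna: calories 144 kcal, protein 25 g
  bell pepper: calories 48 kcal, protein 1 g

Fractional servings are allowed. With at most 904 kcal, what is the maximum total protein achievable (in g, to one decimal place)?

156.9 g

Protein per kcal: canned tuna 0.1736, bell pepper 0.02083, hummus 0.01648.
With no serving limits, spend the whole calories allowance on canned tuna: 904 kcal / 144 kcal × 25 g = 156.9 g.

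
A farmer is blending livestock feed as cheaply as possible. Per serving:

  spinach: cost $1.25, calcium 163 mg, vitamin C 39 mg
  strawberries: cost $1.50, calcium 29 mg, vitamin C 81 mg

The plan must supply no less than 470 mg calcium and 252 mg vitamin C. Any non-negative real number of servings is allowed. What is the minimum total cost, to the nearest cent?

Two binding constraints pin down two serving amounts, so the optimal mix uses at most two foods. The candidates are each food alone (scaled to the tighter of calcium/vitamin C) and each pair with both constraints tight.
spinach only: max(470/163, 252/39) = 6.462 servings → $8.08.
strawberries only: max(470/29, 252/81) = 16.21 servings → $24.31.
spinach + strawberries with both tight: 2.548 servings and 1.884 servings → $6.01.
The minimum over all feasible corners is $6.01.

$6.01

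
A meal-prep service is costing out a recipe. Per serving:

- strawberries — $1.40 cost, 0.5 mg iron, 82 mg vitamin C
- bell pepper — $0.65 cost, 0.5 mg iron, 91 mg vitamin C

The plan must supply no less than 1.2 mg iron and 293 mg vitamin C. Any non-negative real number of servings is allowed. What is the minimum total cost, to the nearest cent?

$2.09

Check every corner: each single food scaled to meet both minima, and each pair solved so both constraints bind.
strawberries only: max(1.2/0.5, 293/82) = 3.573 servings → $5.00.
bell pepper only: max(1.2/0.5, 293/91) = 3.22 servings → $2.09.
strawberries + bell pepper: intersection lies outside the first quadrant.
So the least-cost plan costs $2.09.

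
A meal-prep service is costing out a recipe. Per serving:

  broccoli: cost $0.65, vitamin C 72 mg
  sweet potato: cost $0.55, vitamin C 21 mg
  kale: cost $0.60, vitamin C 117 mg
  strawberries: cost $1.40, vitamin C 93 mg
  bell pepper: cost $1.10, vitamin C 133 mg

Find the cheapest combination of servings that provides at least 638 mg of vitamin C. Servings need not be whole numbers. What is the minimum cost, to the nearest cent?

Cost per mg of vitamin C: kale $0.0051, bell pepper $0.0083, broccoli $0.0090, strawberries $0.0151, sweet potato $0.0262.
With no serving limits, use only kale: 638 mg / 117 mg = 5.453 servings × $0.60 = $3.27.

$3.27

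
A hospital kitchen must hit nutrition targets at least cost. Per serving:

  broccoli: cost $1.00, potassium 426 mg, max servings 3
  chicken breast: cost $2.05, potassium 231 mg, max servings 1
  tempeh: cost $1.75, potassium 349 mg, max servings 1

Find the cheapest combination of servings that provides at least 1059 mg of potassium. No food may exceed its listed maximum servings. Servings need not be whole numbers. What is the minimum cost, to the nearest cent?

Cost per mg of potassium: broccoli $0.0023, tempeh $0.0050, chicken breast $0.0089.
Take 2.486 servings of broccoli: +1059.0 mg potassium for $2.49 (total $2.49, still need 0.0 mg).
Filling from the cheapest source first is optimal under one linear minimum: $2.49.

$2.49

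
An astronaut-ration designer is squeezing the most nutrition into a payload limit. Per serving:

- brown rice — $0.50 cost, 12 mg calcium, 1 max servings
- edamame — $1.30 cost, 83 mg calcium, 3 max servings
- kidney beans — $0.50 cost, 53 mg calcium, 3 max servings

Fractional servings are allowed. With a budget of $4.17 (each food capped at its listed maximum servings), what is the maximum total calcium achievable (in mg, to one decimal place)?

Calcium per dollar: kidney beans 106, edamame 63.85, brown rice 24.
Take 3 servings of kidney beans: spends $1.50, +159.0 mg calcium (running total 159.0 mg).
Take 2.054 servings of edamame: spends $2.67, +170.5 mg calcium (running total 329.5 mg).
Greedy by best ratio exhausts the cost allowance optimally: 329.5 mg.

329.5 mg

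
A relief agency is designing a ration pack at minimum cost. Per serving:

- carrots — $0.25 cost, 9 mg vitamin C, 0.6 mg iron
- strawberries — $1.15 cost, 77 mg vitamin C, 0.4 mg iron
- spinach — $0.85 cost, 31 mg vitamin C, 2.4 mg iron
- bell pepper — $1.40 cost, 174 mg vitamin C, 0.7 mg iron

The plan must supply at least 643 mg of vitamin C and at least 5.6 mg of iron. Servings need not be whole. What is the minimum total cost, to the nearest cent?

Two binding constraints pin down two serving amounts, so the optimal mix uses at most two foods. The candidates are each food alone (scaled to the tighter of vitamin C/iron) and each pair with both constraints tight.
carrots only: max(643/9, 5.6/0.6) = 71.44 servings → $17.86.
strawberries only: max(643/77, 5.6/0.4) = 14 servings → $16.10.
spinach only: max(643/31, 5.6/2.4) = 20.74 servings → $17.63.
bell pepper only: max(643/174, 5.6/0.7) = 8 servings → $11.20.
carrots + strawberries with both tight: 4.085 servings and 7.873 servings → $10.08.
carrots + spinach: intersection lies outside the first quadrant.
carrots + bell pepper with both tight: 5.345 servings and 3.419 servings → $6.12.
strawberries + spinach with both tight: 7.944 servings and 1.009 servings → $9.99.
strawberries + bell pepper with both targets exact would need a negative amount; discard.
spinach + bell pepper with both tight: 1.324 servings and 3.459 servings → $5.97.
Cheapest feasible corner: $5.97.

$5.97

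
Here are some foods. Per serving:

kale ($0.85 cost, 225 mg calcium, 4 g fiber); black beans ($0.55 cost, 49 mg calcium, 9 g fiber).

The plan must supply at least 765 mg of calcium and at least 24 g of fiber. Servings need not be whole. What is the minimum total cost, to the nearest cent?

$3.36

Check every corner: each single food scaled to meet both minima, and each pair solved so both constraints bind.
kale only: max(765/225, 24/4) = 6 servings → $5.10.
black beans only: max(765/49, 24/9) = 15.61 servings → $8.59.
kale + black beans with both tight: 3.121 servings and 1.279 servings → $3.36.
So the least-cost plan costs $3.36.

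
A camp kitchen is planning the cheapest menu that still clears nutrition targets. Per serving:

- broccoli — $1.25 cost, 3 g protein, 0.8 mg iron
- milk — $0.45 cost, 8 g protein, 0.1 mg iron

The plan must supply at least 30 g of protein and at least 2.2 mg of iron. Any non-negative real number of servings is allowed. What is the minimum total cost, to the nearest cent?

$4.28

At the optimum either one food covers both requirements or two foods hit both targets exactly; no other combination can be cheaper.
broccoli only: max(30/3, 2.2/0.8) = 10 servings → $12.50.
milk only: max(30/8, 2.2/0.1) = 22 servings → $9.90.
broccoli + milk with both tight: 2.393 servings and 2.852 servings → $4.28.
So the least-cost plan costs $4.28.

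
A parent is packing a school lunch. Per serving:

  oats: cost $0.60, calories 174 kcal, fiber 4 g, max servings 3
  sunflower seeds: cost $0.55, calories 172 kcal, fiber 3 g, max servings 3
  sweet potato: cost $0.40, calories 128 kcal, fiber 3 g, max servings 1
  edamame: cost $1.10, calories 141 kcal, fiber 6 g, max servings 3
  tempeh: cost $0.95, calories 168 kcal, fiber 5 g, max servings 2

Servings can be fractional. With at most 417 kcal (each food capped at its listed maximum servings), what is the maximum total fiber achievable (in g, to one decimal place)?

Fiber per kcal: edamame 0.04255, tempeh 0.02976, sweet potato 0.02344, oats 0.02299, sunflower seeds 0.01744.
Take 2.957 servings of edamame: uses 417 kcal, +17.7 g fiber (running total 17.7 g).
Greedy by best ratio exhausts the calories allowance optimally: 17.7 g.

17.7 g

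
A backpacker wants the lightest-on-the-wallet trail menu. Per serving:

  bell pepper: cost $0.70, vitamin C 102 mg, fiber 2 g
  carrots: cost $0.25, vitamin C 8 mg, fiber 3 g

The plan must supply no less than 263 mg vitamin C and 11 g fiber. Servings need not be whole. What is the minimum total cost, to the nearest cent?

$2.21

Check every corner: each single food scaled to meet both minima, and each pair solved so both constraints bind.
bell pepper only: max(263/102, 11/2) = 5.5 servings → $3.85.
carrots only: max(263/8, 11/3) = 32.88 servings → $8.22.
bell pepper + carrots with both tight: 2.417 servings and 2.055 servings → $2.21.
The minimum over all feasible corners is $2.21.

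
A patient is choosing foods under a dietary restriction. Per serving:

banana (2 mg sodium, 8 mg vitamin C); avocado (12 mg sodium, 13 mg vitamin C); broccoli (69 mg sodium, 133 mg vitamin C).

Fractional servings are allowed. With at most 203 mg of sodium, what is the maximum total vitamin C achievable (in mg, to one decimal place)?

Vitamin C per mg sodium: banana 4, broccoli 1.928, avocado 1.083.
With no serving limits, spend the whole sodium allowance on banana: 203 mg / 2 mg × 8 mg = 812.0 mg.

812.0 mg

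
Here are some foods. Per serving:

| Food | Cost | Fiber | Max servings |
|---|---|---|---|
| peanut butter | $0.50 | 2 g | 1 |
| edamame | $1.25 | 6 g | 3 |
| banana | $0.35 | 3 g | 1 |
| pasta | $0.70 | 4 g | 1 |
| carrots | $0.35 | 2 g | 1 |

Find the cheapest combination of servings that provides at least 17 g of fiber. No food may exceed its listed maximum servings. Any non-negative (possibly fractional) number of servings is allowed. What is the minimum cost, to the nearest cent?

$3.07

Cost per g of fiber: banana $0.1167, pasta $0.1750, carrots $0.1750, edamame $0.2083, peanut butter $0.2500.
Take 1 serving of banana: +3.0 g fiber for $0.35 (total $0.35, still need 14.0 g).
Take 1 serving of pasta: +4.0 g fiber for $0.70 (total $1.05, still need 10.0 g).
Take 1 serving of carrots: +2.0 g fiber for $0.35 (total $1.40, still need 8.0 g).
Take 1.333 servings of edamame: +8.0 g fiber for $1.67 (total $3.07, still need 0.0 g).
Greedy by cheapest-per-g is optimal for a single linear constraint, so the minimum cost is $3.07.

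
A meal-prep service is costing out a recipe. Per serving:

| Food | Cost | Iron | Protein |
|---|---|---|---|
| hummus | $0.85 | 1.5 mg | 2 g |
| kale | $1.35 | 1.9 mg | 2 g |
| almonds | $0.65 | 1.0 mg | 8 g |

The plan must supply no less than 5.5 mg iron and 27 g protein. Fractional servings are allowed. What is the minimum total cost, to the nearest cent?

$3.36

Check every corner: each single food scaled to meet both minima, and each pair solved so both constraints bind.
hummus only: max(5.5/1.5, 27/2) = 13.5 servings → $11.47.
kale only: max(5.5/1.9, 27/2) = 13.5 servings → $18.23.
almonds only: max(5.5/1.0, 27/8) = 5.5 servings → $3.58.
hummus + kale with both targets exact would need a negative amount; discard.
hummus + almonds with both tight: 1.7 servings and 2.95 servings → $3.36.
kale + almonds with both tight: 1.288 servings and 3.053 servings → $3.72.
The minimum over all feasible corners is $3.36.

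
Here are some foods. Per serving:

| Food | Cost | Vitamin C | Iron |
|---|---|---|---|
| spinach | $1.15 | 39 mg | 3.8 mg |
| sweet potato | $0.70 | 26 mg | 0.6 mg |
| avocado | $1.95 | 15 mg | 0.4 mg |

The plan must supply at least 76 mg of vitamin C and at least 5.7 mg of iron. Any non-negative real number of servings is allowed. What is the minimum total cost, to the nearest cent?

$2.18

spinach only: max(76/39, 5.7/3.8) = 1.949 servings → $2.24.
sweet potato only: max(76/26, 5.7/0.6) = 9.5 servings → $6.65.
avocado only: max(76/15, 5.7/0.4) = 14.25 servings → $27.79.
spinach + sweet potato with both tight: 1.361 servings and 0.882 servings → $2.18.
spinach + avocado with both tight: 1.331 servings and 1.606 servings → $4.66.
sweet potato + avocado with both targets exact would need a negative amount; discard.
So the least-cost plan costs $2.18.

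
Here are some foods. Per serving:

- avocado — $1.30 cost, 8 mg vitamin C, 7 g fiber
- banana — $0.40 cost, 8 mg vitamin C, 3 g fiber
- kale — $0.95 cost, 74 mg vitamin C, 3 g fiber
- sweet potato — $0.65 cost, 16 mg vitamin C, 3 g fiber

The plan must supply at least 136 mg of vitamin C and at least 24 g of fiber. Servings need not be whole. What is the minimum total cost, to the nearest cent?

For a min-cost LP with two ≥-constraints, a basic feasible solution has at most two positive variables.
avocado only: max(136/8, 24/7) = 17 servings → $22.10.
banana only: max(136/8, 24/3) = 17 servings → $6.80.
kale only: max(136/74, 24/3) = 8 servings → $7.60.
sweet potato only: max(136/16, 24/3) = 8.5 servings → $5.53.
avocado + banana: intersection lies outside the first quadrant.
avocado + kale with both tight: 2.769 servings and 1.538 servings → $5.06.
avocado + sweet potato with both targets exact would need a negative amount; discard.
banana + kale with both tight: 6.909 servings and 1.091 servings → $3.80.
banana + sweet potato: the both-tight solution has a negative serving — not a feasible corner.
kale + sweet potato with both tight: 0.1379 servings and 7.862 servings → $5.24.
Cheapest feasible corner: $3.80.

$3.80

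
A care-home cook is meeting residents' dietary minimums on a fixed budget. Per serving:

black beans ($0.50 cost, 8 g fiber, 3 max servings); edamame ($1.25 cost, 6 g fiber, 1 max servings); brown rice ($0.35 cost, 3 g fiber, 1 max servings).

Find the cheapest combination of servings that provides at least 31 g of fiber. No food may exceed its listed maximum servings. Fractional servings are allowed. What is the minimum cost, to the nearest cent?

$2.68

Cost per g of fiber: black beans $0.0625, brown rice $0.1167, edamame $0.2083.
Take 3 servings of black beans: +24.0 g fiber for $1.50 (total $1.50, still need 7.0 g).
Take 1 serving of brown rice: +3.0 g fiber for $0.35 (total $1.85, still need 4.0 g).
Take 0.6667 servings of edamame: +4.0 g fiber for $0.83 (total $2.68, still need 0.0 g).
Greedy by cheapest-per-g is optimal for a single linear constraint, so the minimum cost is $2.68.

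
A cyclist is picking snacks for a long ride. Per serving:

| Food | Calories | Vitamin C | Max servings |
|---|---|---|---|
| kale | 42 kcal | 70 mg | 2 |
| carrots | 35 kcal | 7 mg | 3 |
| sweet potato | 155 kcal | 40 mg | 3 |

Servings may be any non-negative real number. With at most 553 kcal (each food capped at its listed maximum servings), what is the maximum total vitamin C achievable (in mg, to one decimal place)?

260.8 mg

Vitamin C per kcal: kale 1.667, sweet potato 0.2581, carrots 0.2.
Take 2 servings of kale: uses 84 kcal, +140.0 mg vitamin C (running total 140.0 mg).
Take 3 servings of sweet potato: uses 465 kcal, +120.0 mg vitamin C (running total 260.0 mg).
Take 0.1143 servings of carrots: uses 4 kcal, +0.8 mg vitamin C (running total 260.8 mg).
Filling greedily by vitamin C-per-kcal is optimal for one linear limit, giving 260.8 mg.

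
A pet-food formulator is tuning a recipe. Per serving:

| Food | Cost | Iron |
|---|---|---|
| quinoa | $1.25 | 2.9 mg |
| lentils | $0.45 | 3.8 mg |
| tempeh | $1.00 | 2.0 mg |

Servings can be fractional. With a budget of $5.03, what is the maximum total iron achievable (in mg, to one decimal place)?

Iron per dollar: lentils 8.444, quinoa 2.32, tempeh 2.
With no serving limits, spend the whole cost allowance on lentils: $5.03 / $0.45 × 3.8 mg = 42.5 mg.

42.5 mg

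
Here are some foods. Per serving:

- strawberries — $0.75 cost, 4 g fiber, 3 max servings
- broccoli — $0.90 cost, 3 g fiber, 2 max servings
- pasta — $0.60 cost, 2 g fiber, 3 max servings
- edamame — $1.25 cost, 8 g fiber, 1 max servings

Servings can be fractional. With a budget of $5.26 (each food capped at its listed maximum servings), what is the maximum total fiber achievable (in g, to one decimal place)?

25.9 g

Fiber per dollar: edamame 6.4, strawberries 5.333, broccoli 3.333, pasta 3.333.
Take 1 serving of edamame: spends $1.25, +8.0 g fiber (running total 8.0 g).
Take 3 servings of strawberries: spends $2.25, +12.0 g fiber (running total 20.0 g).
Take 1.956 servings of broccoli: spends $1.76, +5.9 g fiber (running total 25.9 g).
Filling greedily by fiber-per-dollar is optimal for one linear limit, giving 25.9 g.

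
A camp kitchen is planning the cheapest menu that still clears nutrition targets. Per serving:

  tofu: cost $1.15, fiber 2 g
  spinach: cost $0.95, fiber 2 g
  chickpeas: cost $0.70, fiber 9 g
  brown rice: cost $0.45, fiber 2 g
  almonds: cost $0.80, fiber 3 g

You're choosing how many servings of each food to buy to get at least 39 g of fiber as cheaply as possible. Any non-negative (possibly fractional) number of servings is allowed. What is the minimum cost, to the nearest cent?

Cost per g of fiber: chickpeas $0.0778, brown rice $0.2250, almonds $0.2667, spinach $0.4750, tofu $0.5750.
With no serving limits, use only chickpeas: 39 g / 9 g = 4.333 servings × $0.70 = $3.03.

$3.03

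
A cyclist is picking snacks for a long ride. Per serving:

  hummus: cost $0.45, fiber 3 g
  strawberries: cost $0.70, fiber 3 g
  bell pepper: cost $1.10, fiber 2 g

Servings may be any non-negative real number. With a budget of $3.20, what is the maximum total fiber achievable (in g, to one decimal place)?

Fiber per dollar: hummus 6.667, strawberries 4.286, bell pepper 1.818.
With no serving limits, spend the whole cost allowance on hummus: $3.20 / $0.45 × 3 g = 21.3 g.

21.3 g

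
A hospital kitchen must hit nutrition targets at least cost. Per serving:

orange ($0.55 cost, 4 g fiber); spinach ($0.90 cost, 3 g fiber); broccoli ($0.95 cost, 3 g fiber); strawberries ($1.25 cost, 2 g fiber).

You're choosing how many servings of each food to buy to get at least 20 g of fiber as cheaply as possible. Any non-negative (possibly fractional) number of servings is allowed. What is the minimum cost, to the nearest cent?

Cost per g of fiber: orange $0.1375, spinach $0.3000, broccoli $0.3167, strawberries $0.6250.
With no serving limits, use only orange: 20 g / 4 g = 5 servings × $0.55 = $2.75.

$2.75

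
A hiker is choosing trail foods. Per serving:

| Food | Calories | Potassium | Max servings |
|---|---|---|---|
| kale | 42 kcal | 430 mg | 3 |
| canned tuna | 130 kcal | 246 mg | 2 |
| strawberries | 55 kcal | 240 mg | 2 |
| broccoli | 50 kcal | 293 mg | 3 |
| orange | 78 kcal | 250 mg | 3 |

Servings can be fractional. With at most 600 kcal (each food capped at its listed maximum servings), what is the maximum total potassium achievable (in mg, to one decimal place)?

Potassium per kcal: kale 10.24, broccoli 5.86, strawberries 4.364, orange 3.205, canned tuna 1.892.
Take 3 servings of kale: uses 126 kcal, +1290.0 mg potassium (running total 1290.0 mg).
Take 3 servings of broccoli: uses 150 kcal, +879.0 mg potassium (running total 2169.0 mg).
Take 2 servings of strawberries: uses 110 kcal, +480.0 mg potassium (running total 2649.0 mg).
Take 2.744 servings of orange: uses 214 kcal, +685.9 mg potassium (running total 3334.9 mg).
Greedy by best ratio exhausts the calories allowance optimally: 3334.9 mg.

3334.9 mg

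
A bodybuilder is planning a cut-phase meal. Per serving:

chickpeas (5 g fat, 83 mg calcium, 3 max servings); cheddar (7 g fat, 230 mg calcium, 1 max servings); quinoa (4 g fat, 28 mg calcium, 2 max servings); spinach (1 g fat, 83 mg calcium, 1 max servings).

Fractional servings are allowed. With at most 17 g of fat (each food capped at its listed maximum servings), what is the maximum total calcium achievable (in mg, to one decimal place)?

Calcium per g fat: spinach 83, cheddar 32.86, chickpeas 16.6, quinoa 7.
Take 1 serving of spinach: uses 1 g fat, +83.0 mg calcium (running total 83.0 mg).
Take 1 serving of cheddar: uses 7 g fat, +230.0 mg calcium (running total 313.0 mg).
Take 1.8 servings of chickpeas: uses 9 g fat, +149.4 mg calcium (running total 462.4 mg).
Greedy by best ratio exhausts the fat allowance optimally: 462.4 mg.

462.4 mg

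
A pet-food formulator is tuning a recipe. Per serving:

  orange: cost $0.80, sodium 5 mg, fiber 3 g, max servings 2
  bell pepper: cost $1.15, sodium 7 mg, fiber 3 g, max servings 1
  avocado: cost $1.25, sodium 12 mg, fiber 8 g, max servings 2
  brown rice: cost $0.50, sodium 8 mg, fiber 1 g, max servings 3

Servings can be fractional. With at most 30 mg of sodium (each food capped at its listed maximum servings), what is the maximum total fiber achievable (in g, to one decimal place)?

19.6 g

Fiber per mg sodium: avocado 0.6667, orange 0.6, bell pepper 0.4286, brown rice 0.125.
Take 2 servings of avocado: uses 24 mg sodium, +16.0 g fiber (running total 16.0 g).
Take 1.2 servings of orange: uses 6 mg sodium, +3.6 g fiber (running total 19.6 g).
Filling greedily by fiber-per-mg sodium is optimal for one linear limit, giving 19.6 g.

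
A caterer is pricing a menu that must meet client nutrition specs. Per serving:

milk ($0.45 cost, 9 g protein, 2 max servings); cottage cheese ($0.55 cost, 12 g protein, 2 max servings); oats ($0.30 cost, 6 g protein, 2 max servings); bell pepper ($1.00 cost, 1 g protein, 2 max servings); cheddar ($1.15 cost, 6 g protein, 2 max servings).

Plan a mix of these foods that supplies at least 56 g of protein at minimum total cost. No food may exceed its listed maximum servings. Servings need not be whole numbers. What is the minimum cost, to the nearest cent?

$2.98

Cost per g of protein: cottage cheese $0.0458, milk $0.0500, oats $0.0500, cheddar $0.1917, bell pepper $1.0000.
Take 2 servings of cottage cheese: +24.0 g protein for $1.10 (total $1.10, still need 32.0 g).
Take 2 servings of milk: +18.0 g protein for $0.90 (total $2.00, still need 14.0 g).
Take 2 servings of oats: +12.0 g protein for $0.60 (total $2.60, still need 2.0 g).
Take 0.3333 servings of cheddar: +2.0 g protein for $0.38 (total $2.98, still need 0.0 g).
Filling from the cheapest source first is optimal under one linear minimum: $2.98.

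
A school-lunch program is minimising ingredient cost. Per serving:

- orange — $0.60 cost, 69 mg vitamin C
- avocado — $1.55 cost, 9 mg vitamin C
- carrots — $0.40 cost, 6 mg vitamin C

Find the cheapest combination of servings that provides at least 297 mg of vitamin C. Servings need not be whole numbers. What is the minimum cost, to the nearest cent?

$2.58

Cost per mg of vitamin C: orange $0.0087, carrots $0.0667, avocado $0.1722.
With no serving limits, use only orange: 297 mg / 69 mg = 4.304 servings × $0.60 = $2.58.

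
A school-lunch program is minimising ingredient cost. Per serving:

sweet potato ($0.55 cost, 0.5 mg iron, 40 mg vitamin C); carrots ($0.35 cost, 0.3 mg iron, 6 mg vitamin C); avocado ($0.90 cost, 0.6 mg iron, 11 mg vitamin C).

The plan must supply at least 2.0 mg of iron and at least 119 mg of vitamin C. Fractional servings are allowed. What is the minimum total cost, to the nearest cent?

Minimising a linear cost over {iron ≥ 2.0, vitamin C ≥ 119, servings ≥ 0} — the optimum is at a vertex, using one or two foods.
sweet potato only: max(2.0/0.5, 119/40) = 4 servings → $2.20.
carrots only: max(2.0/0.3, 119/6) = 19.83 servings → $6.94.
avocado only: max(2.0/0.6, 119/11) = 10.82 servings → $9.74.
sweet potato + carrots with both tight: 2.633 servings and 2.278 servings → $2.25.
sweet potato + avocado with both tight: 2.67 servings and 1.108 servings → $2.47.
carrots + avocado: the both-tight solution has a negative serving — not a feasible corner.
The minimum over all feasible corners is $2.20.

$2.20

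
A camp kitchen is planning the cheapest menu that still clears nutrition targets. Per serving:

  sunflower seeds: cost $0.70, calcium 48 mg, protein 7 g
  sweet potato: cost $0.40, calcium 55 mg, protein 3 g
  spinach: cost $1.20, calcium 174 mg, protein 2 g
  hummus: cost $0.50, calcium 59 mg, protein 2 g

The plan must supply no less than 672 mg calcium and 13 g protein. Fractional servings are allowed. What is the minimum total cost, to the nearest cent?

$4.68

Two binding constraints pin down two serving amounts, so the optimal mix uses at most two foods. The candidates are each food alone (scaled to the tighter of calcium/protein) and each pair with both constraints tight.
sunflower seeds only: max(672/48, 13/7) = 14 servings → $9.80.
sweet potato only: max(672/55, 13/3) = 12.22 servings → $4.89.
spinach only: max(672/174, 13/2) = 6.5 servings → $7.80.
hummus only: max(672/59, 13/2) = 11.39 servings → $5.69.
sunflower seeds + sweet potato: the both-tight solution has a negative serving — not a feasible corner.
sunflower seeds + spinach with both tight: 0.8182 servings and 3.636 servings → $4.94.
sunflower seeds + hummus: the both-tight solution has a negative serving — not a feasible corner.
sweet potato + spinach with both tight: 2.228 servings and 3.158 servings → $4.68.
sweet potato + hummus: intersection lies outside the first quadrant.
spinach + hummus with both tight: 2.509 servings and 3.991 servings → $5.01.
So the least-cost plan costs $4.68.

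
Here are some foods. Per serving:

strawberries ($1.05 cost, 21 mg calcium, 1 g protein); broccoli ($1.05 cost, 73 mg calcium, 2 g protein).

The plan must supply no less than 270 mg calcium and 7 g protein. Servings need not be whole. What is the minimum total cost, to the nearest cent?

At the optimum either one food covers both requirements or two foods hit both targets exactly; no other combination can be cheaper.
strawberries only: max(270/21, 7/1) = 12.86 servings → $13.50.
broccoli only: max(270/73, 7/2) = 3.699 servings → $3.88.
strawberries + broccoli: the both-tight solution has a negative serving — not a feasible corner.
The minimum over all feasible corners is $3.88.

$3.88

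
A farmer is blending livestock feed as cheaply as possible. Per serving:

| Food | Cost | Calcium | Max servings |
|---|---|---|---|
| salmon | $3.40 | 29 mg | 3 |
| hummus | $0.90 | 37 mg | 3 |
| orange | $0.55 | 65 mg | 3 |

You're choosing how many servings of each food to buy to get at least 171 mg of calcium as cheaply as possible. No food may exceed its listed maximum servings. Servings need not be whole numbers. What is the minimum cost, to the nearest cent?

Cost per mg of calcium: orange $0.0085, hummus $0.0243, salmon $0.1172.
Take 2.631 servings of orange: +171.0 mg calcium for $1.45 (total $1.45, still need 0.0 mg).
Filling from the cheapest source first is optimal under one linear minimum: $1.45.

$1.45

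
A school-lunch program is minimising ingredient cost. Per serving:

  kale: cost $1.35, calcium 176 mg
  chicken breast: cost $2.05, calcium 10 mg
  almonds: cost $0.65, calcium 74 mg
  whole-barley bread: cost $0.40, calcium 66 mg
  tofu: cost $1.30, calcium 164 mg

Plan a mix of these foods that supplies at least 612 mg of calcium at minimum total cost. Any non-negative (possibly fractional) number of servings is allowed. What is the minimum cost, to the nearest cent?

Cost per mg of calcium: whole-barley bread $0.0061, kale $0.0077, tofu $0.0079, almonds $0.0088, chicken breast $0.2050.
With no serving limits, use only whole-barley bread: 612 mg / 66 mg = 9.273 servings × $0.40 = $3.71.

$3.71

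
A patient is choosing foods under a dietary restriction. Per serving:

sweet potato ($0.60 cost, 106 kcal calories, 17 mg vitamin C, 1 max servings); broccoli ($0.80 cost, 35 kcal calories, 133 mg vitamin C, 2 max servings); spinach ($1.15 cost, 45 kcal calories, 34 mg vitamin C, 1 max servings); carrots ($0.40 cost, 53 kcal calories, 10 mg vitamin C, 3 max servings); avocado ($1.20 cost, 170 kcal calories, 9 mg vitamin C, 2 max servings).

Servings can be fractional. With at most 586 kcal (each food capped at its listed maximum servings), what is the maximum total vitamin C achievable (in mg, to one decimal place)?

Vitamin C per kcal: broccoli 3.8, spinach 0.7556, carrots 0.1887, sweet potato 0.1604, avocado 0.05294.
Take 2 servings of broccoli: uses 70 kcal, +266.0 mg vitamin C (running total 266.0 mg).
Take 1 serving of spinach: uses 45 kcal, +34.0 mg vitamin C (running total 300.0 mg).
Take 3 servings of carrots: uses 159 kcal, +30.0 mg vitamin C (running total 330.0 mg).
Take 1 serving of sweet potato: uses 106 kcal, +17.0 mg vitamin C (running total 347.0 mg).
Take 1.212 servings of avocado: uses 206 kcal, +10.9 mg vitamin C (running total 357.9 mg).
Greedy by best ratio exhausts the calories allowance optimally: 357.9 mg.

357.9 mg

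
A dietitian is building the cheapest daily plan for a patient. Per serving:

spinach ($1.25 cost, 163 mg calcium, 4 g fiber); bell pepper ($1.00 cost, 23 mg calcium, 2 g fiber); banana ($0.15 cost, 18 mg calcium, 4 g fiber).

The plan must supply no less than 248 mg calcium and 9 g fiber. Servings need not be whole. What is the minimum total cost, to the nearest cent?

$1.91

With two linear requirements the optimum uses one or two foods; enumerate the corners.
spinach only: max(248/163, 9/4) = 2.25 servings → $2.81.
bell pepper only: max(248/23, 9/2) = 10.78 servings → $10.78.
banana only: max(248/18, 9/4) = 13.78 servings → $2.07.
spinach + bell pepper with both tight: 1.235 servings and 2.03 servings → $3.57.
spinach + banana with both tight: 1.431 servings and 0.819 servings → $1.91.
bell pepper + banana with both targets exact would need a negative amount; discard.
The minimum over all feasible corners is $1.91.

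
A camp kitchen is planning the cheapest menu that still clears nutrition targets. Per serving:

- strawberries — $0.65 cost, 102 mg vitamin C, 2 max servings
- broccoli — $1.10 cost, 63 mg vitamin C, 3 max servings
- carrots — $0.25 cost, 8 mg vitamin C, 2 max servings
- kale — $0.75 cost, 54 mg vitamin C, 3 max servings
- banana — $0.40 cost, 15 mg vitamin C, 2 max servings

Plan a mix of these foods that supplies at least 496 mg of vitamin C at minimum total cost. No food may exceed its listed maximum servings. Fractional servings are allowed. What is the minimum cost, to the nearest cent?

$5.82

Cost per mg of vitamin C: strawberries $0.0064, kale $0.0139, broccoli $0.0175, banana $0.0267, carrots $0.0312.
Take 2 servings of strawberries: +204.0 mg vitamin C for $1.30 (total $1.30, still need 292.0 mg).
Take 3 servings of kale: +162.0 mg vitamin C for $2.25 (total $3.55, still need 130.0 mg).
Take 2.063 servings of broccoli: +130.0 mg vitamin C for $2.27 (total $5.82, still need 0.0 mg).
Greedy by cheapest-per-mg is optimal for a single linear constraint, so the minimum cost is $5.82.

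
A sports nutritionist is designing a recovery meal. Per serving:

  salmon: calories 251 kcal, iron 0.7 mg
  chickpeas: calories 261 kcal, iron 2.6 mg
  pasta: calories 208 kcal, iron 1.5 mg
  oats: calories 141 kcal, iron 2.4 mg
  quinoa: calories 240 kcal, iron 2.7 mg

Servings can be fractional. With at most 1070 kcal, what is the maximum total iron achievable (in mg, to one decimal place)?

Iron per kcal: oats 0.01702, quinoa 0.01125, chickpeas 0.009962, pasta 0.007212, salmon 0.002789.
With no serving limits, spend the whole calories allowance on oats: 1070 kcal / 141 kcal × 2.4 mg = 18.2 mg.

18.2 mg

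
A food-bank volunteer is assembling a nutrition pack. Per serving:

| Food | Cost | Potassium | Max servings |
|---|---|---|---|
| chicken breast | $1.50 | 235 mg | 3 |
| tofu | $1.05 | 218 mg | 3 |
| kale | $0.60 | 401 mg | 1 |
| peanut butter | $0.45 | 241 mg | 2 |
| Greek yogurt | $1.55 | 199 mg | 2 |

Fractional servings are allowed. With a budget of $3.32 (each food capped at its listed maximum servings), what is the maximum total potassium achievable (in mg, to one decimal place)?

1260.9 mg

Potassium per dollar: kale 668.3, peanut butter 535.6, tofu 207.6, chicken breast 156.7, Greek yogurt 128.4.
Take 1 serving of kale: spends $0.60, +401.0 mg potassium (running total 401.0 mg).
Take 2 servings of peanut butter: spends $0.90, +482.0 mg potassium (running total 883.0 mg).
Take 1.733 servings of tofu: spends $1.82, +377.9 mg potassium (running total 1260.9 mg).
Greedy by best ratio exhausts the cost allowance optimally: 1260.9 mg.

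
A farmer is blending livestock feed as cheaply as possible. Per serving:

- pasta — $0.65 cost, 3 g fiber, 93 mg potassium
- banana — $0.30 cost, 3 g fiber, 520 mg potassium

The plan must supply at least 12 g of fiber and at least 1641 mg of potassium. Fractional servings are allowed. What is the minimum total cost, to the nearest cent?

$1.20

This is a tiny linear program; its minimum lies at a vertex of the feasible set. List the vertices and price them.
pasta only: max(12/3, 1641/93) = 17.65 servings → $11.47.
banana only: max(12/3, 1641/520) = 4 servings → $1.20.
pasta + banana with both tight: 1.028 servings and 2.972 servings → $1.56.
Cheapest feasible corner: $1.20.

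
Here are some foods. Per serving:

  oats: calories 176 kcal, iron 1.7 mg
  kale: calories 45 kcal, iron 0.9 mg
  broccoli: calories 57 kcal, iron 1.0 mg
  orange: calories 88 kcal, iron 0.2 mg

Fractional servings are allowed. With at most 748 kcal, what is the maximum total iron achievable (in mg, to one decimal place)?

Iron per kcal: kale 0.02, broccoli 0.01754, oats 0.009659, orange 0.002273.
With no serving limits, spend the whole calories allowance on kale: 748 kcal / 45 kcal × 0.9 mg = 15.0 mg.

15.0 mg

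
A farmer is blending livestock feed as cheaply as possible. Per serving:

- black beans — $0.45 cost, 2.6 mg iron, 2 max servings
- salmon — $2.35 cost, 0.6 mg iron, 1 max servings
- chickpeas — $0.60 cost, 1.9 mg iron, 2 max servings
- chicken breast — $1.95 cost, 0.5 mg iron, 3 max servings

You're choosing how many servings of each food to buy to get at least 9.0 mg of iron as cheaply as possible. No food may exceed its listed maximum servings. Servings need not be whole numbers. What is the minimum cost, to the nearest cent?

$2.10

Cost per mg of iron: black beans $0.1731, chickpeas $0.3158, chicken breast $3.9000, salmon $3.9167.
Take 2 servings of black beans: +5.2 mg iron for $0.90 (total $0.90, still need 3.8 mg).
Take 2 servings of chickpeas: +3.8 mg iron for $1.20 (total $2.10, still need 0.0 mg).
Greedy by cheapest-per-mg is optimal for a single linear constraint, so the minimum cost is $2.10.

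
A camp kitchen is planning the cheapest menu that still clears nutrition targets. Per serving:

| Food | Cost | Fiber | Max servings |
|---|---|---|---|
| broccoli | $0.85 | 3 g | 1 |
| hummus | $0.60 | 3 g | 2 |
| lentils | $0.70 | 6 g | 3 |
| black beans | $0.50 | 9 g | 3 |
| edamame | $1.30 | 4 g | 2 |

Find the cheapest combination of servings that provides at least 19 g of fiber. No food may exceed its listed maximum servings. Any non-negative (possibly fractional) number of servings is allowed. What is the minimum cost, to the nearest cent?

Cost per g of fiber: black beans $0.0556, lentils $0.1167, hummus $0.2000, broccoli $0.2833, edamame $0.3250.
Take 2.111 servings of black beans: +19.0 g fiber for $1.06 (total $1.06, still need 0.0 g).
Filling from the cheapest source first is optimal under one linear minimum: $1.06.

$1.06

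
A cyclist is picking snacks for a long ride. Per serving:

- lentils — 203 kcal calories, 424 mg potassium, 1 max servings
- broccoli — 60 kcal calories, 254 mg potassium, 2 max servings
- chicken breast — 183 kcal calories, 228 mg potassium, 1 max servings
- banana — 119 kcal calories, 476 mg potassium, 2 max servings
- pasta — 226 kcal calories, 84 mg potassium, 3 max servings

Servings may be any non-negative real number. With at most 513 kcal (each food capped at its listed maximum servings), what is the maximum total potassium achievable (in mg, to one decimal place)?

Potassium per kcal: broccoli 4.233, banana 4, lentils 2.089, chicken breast 1.246, pasta 0.3717.
Take 2 servings of broccoli: uses 120 kcal, +508.0 mg potassium (running total 508.0 mg).
Take 2 servings of banana: uses 238 kcal, +952.0 mg potassium (running total 1460.0 mg).
Take 0.7635 servings of lentils: uses 155 kcal, +323.7 mg potassium (running total 1783.7 mg).
Greedy by best ratio exhausts the calories allowance optimally: 1783.7 mg.

1783.7 mg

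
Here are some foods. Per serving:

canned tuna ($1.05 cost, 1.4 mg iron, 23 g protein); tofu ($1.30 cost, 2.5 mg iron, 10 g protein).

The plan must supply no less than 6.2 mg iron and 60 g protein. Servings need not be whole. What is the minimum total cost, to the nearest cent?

$3.88

Compare the cost at each extreme point of the feasible region.
canned tuna only: max(6.2/1.4, 60/23) = 4.429 servings → $4.65.
tofu only: max(6.2/2.5, 60/10) = 6 servings → $7.80.
canned tuna + tofu with both tight: 2.023 servings and 1.347 servings → $3.88.
Cheapest feasible corner: $3.88.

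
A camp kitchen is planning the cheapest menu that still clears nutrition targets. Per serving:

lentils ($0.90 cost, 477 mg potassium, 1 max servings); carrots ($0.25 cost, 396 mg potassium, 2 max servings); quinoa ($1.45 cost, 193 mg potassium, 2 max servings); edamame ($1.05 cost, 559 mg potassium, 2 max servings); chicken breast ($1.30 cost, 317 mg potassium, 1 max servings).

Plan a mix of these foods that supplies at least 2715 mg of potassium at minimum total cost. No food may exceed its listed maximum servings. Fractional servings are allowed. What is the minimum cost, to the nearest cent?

$4.88

Cost per mg of potassium: carrots $0.0006, edamame $0.0019, lentils $0.0019, chicken breast $0.0041, quinoa $0.0075.
Take 2 servings of carrots: +792.0 mg potassium for $0.50 (total $0.50, still need 1923.0 mg).
Take 2 servings of edamame: +1118.0 mg potassium for $2.10 (total $2.60, still need 805.0 mg).
Take 1 serving of lentils: +477.0 mg potassium for $0.90 (total $3.50, still need 328.0 mg).
Take 1 serving of chicken breast: +317.0 mg potassium for $1.30 (total $4.80, still need 11.0 mg).
Take 0.05699 servings of quinoa: +11.0 mg potassium for $0.08 (total $4.88, still need 0.0 mg).
Filling from the cheapest source first is optimal under one linear minimum: $4.88.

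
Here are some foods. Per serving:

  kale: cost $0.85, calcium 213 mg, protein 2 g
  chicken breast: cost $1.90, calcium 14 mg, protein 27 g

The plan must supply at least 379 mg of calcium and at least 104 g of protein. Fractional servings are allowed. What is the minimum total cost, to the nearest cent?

$8.41

With two linear requirements the optimum uses one or two foods; enumerate the corners.
kale only: max(379/213, 104/2) = 52 servings → $44.20.
chicken breast only: max(379/14, 104/27) = 27.07 servings → $51.44.
kale + chicken breast with both tight: 1.534 servings and 3.738 servings → $8.41.
So the least-cost plan costs $8.41.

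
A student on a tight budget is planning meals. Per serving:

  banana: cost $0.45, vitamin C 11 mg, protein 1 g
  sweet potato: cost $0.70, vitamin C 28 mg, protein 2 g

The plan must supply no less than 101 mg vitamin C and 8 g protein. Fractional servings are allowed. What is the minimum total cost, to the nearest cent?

$2.80

Check every corner: each single food scaled to meet both minima, and each pair solved so both constraints bind.
banana only: max(101/11, 8/1) = 9.182 servings → $4.13.
sweet potato only: max(101/28, 8/2) = 4 servings → $2.80.
banana + sweet potato with both tight: 3.667 servings and 2.167 servings → $3.17.
The minimum over all feasible corners is $2.80.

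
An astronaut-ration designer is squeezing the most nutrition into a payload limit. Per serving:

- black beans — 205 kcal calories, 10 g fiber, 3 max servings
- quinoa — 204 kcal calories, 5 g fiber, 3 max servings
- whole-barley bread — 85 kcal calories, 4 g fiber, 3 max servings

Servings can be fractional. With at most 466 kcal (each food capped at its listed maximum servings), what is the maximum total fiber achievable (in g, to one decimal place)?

22.7 g

Fiber per kcal: black beans 0.04878, whole-barley bread 0.04706, quinoa 0.02451.
Take 2.273 servings of black beans: uses 466 kcal, +22.7 g fiber (running total 22.7 g).
Filling greedily by fiber-per-kcal is optimal for one linear limit, giving 22.7 g.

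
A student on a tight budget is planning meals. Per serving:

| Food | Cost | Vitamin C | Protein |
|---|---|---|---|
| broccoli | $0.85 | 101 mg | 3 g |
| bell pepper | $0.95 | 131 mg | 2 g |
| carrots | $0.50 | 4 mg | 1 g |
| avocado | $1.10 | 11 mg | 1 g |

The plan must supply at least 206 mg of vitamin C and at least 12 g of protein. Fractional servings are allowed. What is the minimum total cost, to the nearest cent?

$3.40

An LP optimum is at a vertex; with two nutrient constraints at most two foods are used. Check each candidate.
broccoli only: max(206/101, 12/3) = 4 servings → $3.40.
bell pepper only: max(206/131, 12/2) = 6 servings → $5.70.
carrots only: max(206/4, 12/1) = 51.5 servings → $25.75.
avocado only: max(206/11, 12/1) = 18.73 servings → $20.60.
broccoli + bell pepper: intersection lies outside the first quadrant.
broccoli + carrots with both tight: 1.775 servings and 6.674 servings → $4.85.
broccoli + avocado with both tight: 1.088 servings and 8.735 servings → $10.53.
bell pepper + carrots with both tight: 1.285 servings and 9.431 servings → $5.94.
bell pepper + avocado with both tight: 0.6789 servings and 10.64 servings → $12.35.
carrots + avocado: the both-tight solution has a negative serving — not a feasible corner.
The minimum over all feasible corners is $3.40.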